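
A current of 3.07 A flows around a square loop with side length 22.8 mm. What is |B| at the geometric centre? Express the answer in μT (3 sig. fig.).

B ≈ 152 μT

Each side is a finite straight segment at perpendicular distance d = a/(2 tan(π/4)) = 0.0114 m from the centre, with end-angles ±π/4.
One side contributes B₁ = (μ₀I/4πd)·2 sin(π/4) = 3.81×10⁻⁵ T.
All 4 sides add in the same direction: B = 4 × 3.81×10⁻⁵ = 1.52×10⁻⁴ T.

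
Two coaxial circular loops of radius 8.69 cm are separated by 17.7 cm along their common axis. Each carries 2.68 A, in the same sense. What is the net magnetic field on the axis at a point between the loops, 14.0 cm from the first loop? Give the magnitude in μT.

B ≈ 17.9 μT

Each loop contributes B = μ₀IR²/[2(R²+z²)^(3/2)] on the axis, with z measured from that loop.
Loop 1 (z = 0.14 m): B₁ = 2.84×10⁻⁶ T. Loop 2 (z = 0.037 m): B₂ = 1.51×10⁻⁵ T.
The fields add: B = B₁ + B₂ = 1.79×10⁻⁵ T.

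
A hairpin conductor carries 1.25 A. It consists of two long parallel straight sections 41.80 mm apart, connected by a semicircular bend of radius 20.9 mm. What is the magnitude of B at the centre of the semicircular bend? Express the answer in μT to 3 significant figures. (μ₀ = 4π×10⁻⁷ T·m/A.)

The semicircular arc contributes B_arc = μ₀I·π/(4πR) = μ₀I/(4R) = 1.88×10⁻⁵ T.
Each semi-infinite lead is at perpendicular distance R = 0.0209 m from the centre, with the perpendicular foot at its near end, so it contributes μ₀I/(4πR); both point the same way, together 1.20×10⁻⁵ T.
Arc and leads all point the same direction: B = 1.88×10⁻⁵ + 1.20×10⁻⁵ = 3.08×10⁻⁵ T.

B ≈ 30.8 μT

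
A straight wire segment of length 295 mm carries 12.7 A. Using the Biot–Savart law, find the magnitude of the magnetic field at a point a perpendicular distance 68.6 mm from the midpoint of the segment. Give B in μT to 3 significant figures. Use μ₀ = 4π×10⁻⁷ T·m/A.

B ≈ 33.6 μT

For a finite straight segment, B = (μ₀I/4πd)(sinθ₁ + sinθ₂), where θ₁, θ₂ are the angles from the perpendicular to each end.
The perpendicular from the point meets the wire at its midpoint, so each end is L/2 = 0.1475 m away along the wire.
sinθ₁ = 0.1475/√(0.1475²+0.0686²) = 0.9067; sinθ₂ = 0.1475/√(0.1475²+0.0686²) = 0.9067.
B = (4π×10⁻⁷ × 12.7) / (4π × 0.0686) × (0.9067 + 0.9067) = 3.36×10⁻⁵ T.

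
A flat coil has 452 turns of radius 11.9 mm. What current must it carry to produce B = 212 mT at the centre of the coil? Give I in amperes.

For an N-turn coil, B = Nμ₀I/(2R) with R = 0.0119 m, so I = 2RB/(Nμ₀) = 2 × 0.0119 × 0.212 / (452 × 4π×10⁻⁷) = 8.88 A.

I ≈ 8.88 A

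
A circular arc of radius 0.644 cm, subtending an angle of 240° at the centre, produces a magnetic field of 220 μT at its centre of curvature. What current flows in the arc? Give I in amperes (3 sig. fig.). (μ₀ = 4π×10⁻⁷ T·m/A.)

I ≈ 3.38 A

For a circular arc, B = μ₀Iφ/(4πR) with φ in radians; here φ = 4.189 rad.
So I = 4πRB/(μ₀φ) = 4π × 0.00644 × 2.20×10⁻⁴ / (4π×10⁻⁷ × 4.189) = 3.38 A.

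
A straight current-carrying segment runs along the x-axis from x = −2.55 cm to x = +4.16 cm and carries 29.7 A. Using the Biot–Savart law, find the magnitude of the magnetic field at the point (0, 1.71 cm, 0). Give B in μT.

For a finite straight segment, B = (μ₀I/4πd)(sinθ₁ + sinθ₂), where θ₁, θ₂ are the angles from the perpendicular to each end.
The perpendicular distance is d = 0.0171 m; the end-offsets along the wire are a = 0.0255 m and b = 0.0416 m.
sinθ₁ = 0.0255/√(0.0255²+0.0171²) = 0.8305; sinθ₂ = 0.0416/√(0.0416²+0.0171²) = 0.9249.
B = (4π×10⁻⁷ × 29.7) / (4π × 0.0171) × (0.8305 + 0.9249) = 3.05×10⁻⁴ T.

B ≈ 305 μT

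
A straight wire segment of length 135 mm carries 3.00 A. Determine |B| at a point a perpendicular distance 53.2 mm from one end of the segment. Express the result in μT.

For a finite straight segment, B = (μ₀I/4πd)(sinθ₁ + sinθ₂), where θ₁, θ₂ are the angles from the perpendicular to each end.
The perpendicular foot is at one end, so the two end-offsets along the wire are 0 and L = 0.135 m.
sinθ₁ = 0/√(0²+0.0532²) = 0.0000; sinθ₂ = 0.135/√(0.135²+0.0532²) = 0.9304.
B = (4π×10⁻⁷ × 3.00) / (4π × 0.0532) × (0.0000 + 0.9304) = 5.25×10⁻⁶ T.

B ≈ 5.25 μT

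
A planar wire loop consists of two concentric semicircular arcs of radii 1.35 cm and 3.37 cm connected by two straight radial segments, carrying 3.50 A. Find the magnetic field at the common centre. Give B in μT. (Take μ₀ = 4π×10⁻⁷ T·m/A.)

The radial connectors point toward the centre, so dl × r̂ = 0 and they contribute nothing.
Each semicircle gives μ₀I/(4R): inner arc 8.14×10⁻⁵ T, outer arc 3.26×10⁻⁵ T.
The two arcs carry current in opposite angular senses, so their fields oppose: B = |8.14×10⁻⁵ − 3.26×10⁻⁵| = 4.88×10⁻⁵ T.

B ≈ 48.8 μT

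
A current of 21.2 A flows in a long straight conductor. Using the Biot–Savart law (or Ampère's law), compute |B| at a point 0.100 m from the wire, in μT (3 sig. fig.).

B ≈ 42.4 μT

For an infinitely long straight wire, B = μ₀I/(2πd).
B = (4π×10⁻⁷ × 21.2) / (2π × 0.1) = 4.24×10⁻⁵ T.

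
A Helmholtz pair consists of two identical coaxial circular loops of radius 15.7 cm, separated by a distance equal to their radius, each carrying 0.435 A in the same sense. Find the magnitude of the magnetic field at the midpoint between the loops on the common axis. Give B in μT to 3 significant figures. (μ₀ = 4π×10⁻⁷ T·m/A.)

Each loop contributes B = μ₀IR²/[2(R²+z²)^(3/2)] on the axis, with z measured from that loop.
Loop 1 (z = 0.0785 m): B₁ = 1.25×10⁻⁶ T. Loop 2 (z = 0.0785 m): B₂ = 1.25×10⁻⁶ T.
The fields add: B = B₁ + B₂ = 2.49×10⁻⁶ T.

B ≈ 2.49 μT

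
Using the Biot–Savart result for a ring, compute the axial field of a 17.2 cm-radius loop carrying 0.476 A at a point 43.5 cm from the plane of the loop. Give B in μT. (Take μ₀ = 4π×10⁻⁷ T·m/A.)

B ≈ 0.0864 μT

On the axis of a circular loop, B = μ₀IR² / [2(R²+z²)^(3/2)].
R² + z² = (0.172)² + (0.435)² = 0.2188 m², and (R²+z²)^(3/2) = 0.102 m³.
B = (4π×10⁻⁷ × 0.476 × 0.02958) / (2 × 0.102) = 8.64×10⁻⁸ T.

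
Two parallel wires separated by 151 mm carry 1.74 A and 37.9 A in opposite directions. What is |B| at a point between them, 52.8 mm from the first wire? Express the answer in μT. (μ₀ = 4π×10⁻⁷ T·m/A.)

B ≈ 83.8 μT

Each long wire gives B = μ₀I/(2πd). Distances are d₁ = 0.0528 m and d₂ = 0.0982 m.
B₁ = 6.59×10⁻⁶ T, B₂ = 7.72×10⁻⁵ T.
Between antiparallel currents both contributions point the same way, so they add. B = B₁ + B₂ = 6.59×10⁻⁶ + 7.72×10⁻⁵ = 8.38×10⁻⁵ T.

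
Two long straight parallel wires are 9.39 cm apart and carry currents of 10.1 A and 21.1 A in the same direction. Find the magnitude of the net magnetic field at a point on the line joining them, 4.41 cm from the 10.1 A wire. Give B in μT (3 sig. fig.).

B ≈ 38.9 μT

Each long wire gives B = μ₀I/(2πd). Distances are d₁ = 0.0441 m and d₂ = 0.0498 m.
B₁ = 4.58×10⁻⁵ T, B₂ = 8.47×10⁻⁵ T.
Between parallel currents the two contributions point in opposite directions, so they subtract. B = |B₁ − B₂| = |4.58×10⁻⁵ − 8.47×10⁻⁵| = 3.89×10⁻⁵ T.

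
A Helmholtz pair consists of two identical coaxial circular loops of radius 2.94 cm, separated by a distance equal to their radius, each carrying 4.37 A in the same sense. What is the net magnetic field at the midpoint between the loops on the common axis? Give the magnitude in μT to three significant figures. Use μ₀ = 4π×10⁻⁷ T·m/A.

Each loop contributes B = μ₀IR²/[2(R²+z²)^(3/2)] on the axis, with z measured from that loop.
Loop 1 (z = 0.0147 m): B₁ = 6.68×10⁻⁵ T. Loop 2 (z = 0.0147 m): B₂ = 6.68×10⁻⁵ T.
The fields add: B = B₁ + B₂ = 1.34×10⁻⁴ T.

B ≈ 134 μT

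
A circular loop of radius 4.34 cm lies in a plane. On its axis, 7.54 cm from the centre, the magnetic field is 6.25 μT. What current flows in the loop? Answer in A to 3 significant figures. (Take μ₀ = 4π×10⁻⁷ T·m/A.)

I ≈ 3.48 A

On the axis of a loop, B = μ₀IR²/[2(R²+z²)^(3/2)], so I = 2B(R²+z²)^(3/2)/(μ₀R²).
R² + z² = 0.001884 + 0.005685 = 0.007569 m²; raised to 3/2 gives 6.58×10⁻⁴ m³.
I = 2 × 6.25×10⁻⁶ × 6.58×10⁻⁴ / (1.26×10⁻⁶ × 0.001884) = 3.48 A.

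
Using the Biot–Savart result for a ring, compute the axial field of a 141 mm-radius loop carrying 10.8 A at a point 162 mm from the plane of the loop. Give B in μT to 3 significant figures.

On the axis of a circular loop, B = μ₀IR² / [2(R²+z²)^(3/2)].
R² + z² = (0.141)² + (0.162)² = 0.04612 m², and (R²+z²)^(3/2) = 9.91×10⁻³ m³.
B = (4π×10⁻⁷ × 10.8 × 0.01988) / (2 × 9.91×10⁻³) = 1.36×10⁻⁵ T.

B ≈ 13.6 μT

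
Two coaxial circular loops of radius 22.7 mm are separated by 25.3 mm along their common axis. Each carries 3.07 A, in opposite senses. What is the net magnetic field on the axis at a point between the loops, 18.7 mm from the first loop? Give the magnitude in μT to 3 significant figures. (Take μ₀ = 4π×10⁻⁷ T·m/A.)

Each loop contributes B = μ₀IR²/[2(R²+z²)^(3/2)] on the axis, with z measured from that loop.
Loop 1 (z = 0.0187 m): B₁ = 3.91×10⁻⁵ T. Loop 2 (z = 0.0066 m): B₂ = 7.52×10⁻⁵ T.
The fields oppose: B = |B₁ − B₂| = 3.62×10⁻⁵ T.

B ≈ 36.2 μT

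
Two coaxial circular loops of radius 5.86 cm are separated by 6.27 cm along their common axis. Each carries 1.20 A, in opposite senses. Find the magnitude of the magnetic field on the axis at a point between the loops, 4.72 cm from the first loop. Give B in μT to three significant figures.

B ≈ 5.55 μT

Each loop contributes B = μ₀IR²/[2(R²+z²)^(3/2)] on the axis, with z measured from that loop.
Loop 1 (z = 0.0472 m): B₁ = 6.08×10⁻⁶ T. Loop 2 (z = 0.0155 m): B₂ = 1.16×10⁻⁵ T.
The fields oppose: B = |B₁ − B₂| = 5.55×10⁻⁶ T.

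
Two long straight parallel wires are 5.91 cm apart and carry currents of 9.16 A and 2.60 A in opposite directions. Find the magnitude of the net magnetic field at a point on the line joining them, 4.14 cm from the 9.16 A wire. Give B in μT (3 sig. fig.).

Each long wire gives B = μ₀I/(2πd). Distances are d₁ = 0.0414 m and d₂ = 0.0177 m.
B₁ = 4.43×10⁻⁵ T, B₂ = 2.94×10⁻⁵ T.
Between antiparallel currents both contributions point the same way, so they add. B = B₁ + B₂ = 4.43×10⁻⁵ + 2.94×10⁻⁵ = 7.36×10⁻⁵ T.

B ≈ 73.6 μT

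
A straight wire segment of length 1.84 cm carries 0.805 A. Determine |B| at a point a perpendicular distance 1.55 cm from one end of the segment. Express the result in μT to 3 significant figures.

For a finite straight segment, B = (μ₀I/4πd)(sinθ₁ + sinθ₂), where θ₁, θ₂ are the angles from the perpendicular to each end.
The perpendicular foot is at one end, so the two end-offsets along the wire are 0 and L = 0.0184 m.
sinθ₁ = 0/√(0²+0.0155²) = 0.0000; sinθ₂ = 0.0184/√(0.0184²+0.0155²) = 0.7648.
B = (4π×10⁻⁷ × 0.805) / (4π × 0.0155) × (0.0000 + 0.7648) = 3.97×10⁻⁶ T.

B ≈ 3.97 μT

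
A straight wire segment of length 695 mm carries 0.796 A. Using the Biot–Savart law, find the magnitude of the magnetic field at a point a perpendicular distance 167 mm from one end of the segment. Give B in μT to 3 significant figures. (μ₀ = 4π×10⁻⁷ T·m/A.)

B ≈ 0.463 μT

For a finite straight segment, B = (μ₀I/4πd)(sinθ₁ + sinθ₂), where θ₁, θ₂ are the angles from the perpendicular to each end.
The perpendicular foot is at one end, so the two end-offsets along the wire are 0 and L = 0.695 m.
sinθ₁ = 0/√(0²+0.167²) = 0.0000; sinθ₂ = 0.695/√(0.695²+0.167²) = 0.9723.
B = (4π×10⁻⁷ × 0.796) / (4π × 0.167) × (0.0000 + 0.9723) = 4.63×10⁻⁷ T.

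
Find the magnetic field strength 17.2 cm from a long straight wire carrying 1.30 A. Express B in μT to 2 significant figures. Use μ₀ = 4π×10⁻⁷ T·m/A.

B ≈ 1.5 μT

For an infinitely long straight wire, B = μ₀I/(2πd).
B = (4π×10⁻⁷ × 1.30) / (2π × 0.172) = 1.51×10⁻⁶ T.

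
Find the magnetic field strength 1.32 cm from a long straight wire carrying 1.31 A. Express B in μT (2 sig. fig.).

For an infinitely long straight wire, B = μ₀I/(2πd).
B = (4π×10⁻⁷ × 1.31) / (2π × 0.0132) = 1.98×10⁻⁵ T.

B ≈ 20 μT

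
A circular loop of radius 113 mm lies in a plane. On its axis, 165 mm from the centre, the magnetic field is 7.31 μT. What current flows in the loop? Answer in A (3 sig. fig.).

I ≈ 7.29 A

On the axis of a loop, B = μ₀IR²/[2(R²+z²)^(3/2)], so I = 2B(R²+z²)^(3/2)/(μ₀R²).
R² + z² = 0.01277 + 0.02723 = 0.03999 m²; raised to 3/2 gives 8.00×10⁻³ m³.
I = 2 × 7.31×10⁻⁶ × 8.00×10⁻³ / (1.26×10⁻⁶ × 0.01277) = 7.29 A.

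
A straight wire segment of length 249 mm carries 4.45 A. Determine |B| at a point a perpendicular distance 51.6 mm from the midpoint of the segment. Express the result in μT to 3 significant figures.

For a finite straight segment, B = (μ₀I/4πd)(sinθ₁ + sinθ₂), where θ₁, θ₂ are the angles from the perpendicular to each end.
The perpendicular from the point meets the wire at its midpoint, so each end is L/2 = 0.1245 m away along the wire.
sinθ₁ = 0.1245/√(0.1245²+0.0516²) = 0.9238; sinθ₂ = 0.1245/√(0.1245²+0.0516²) = 0.9238.
B = (4π×10⁻⁷ × 4.45) / (4π × 0.0516) × (0.9238 + 0.9238) = 1.59×10⁻⁵ T.

B ≈ 15.9 μT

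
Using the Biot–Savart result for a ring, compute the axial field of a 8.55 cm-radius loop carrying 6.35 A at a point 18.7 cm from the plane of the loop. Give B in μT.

B ≈ 3.36 μT

On the axis of a circular loop, B = μ₀IR² / [2(R²+z²)^(3/2)].
R² + z² = (0.0855)² + (0.187)² = 0.04228 m², and (R²+z²)^(3/2) = 8.69×10⁻³ m³.
B = (4π×10⁻⁷ × 6.35 × 0.00731) / (2 × 8.69×10⁻³) = 3.36×10⁻⁶ T.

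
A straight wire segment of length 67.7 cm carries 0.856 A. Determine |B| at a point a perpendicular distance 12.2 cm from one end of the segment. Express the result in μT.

For a finite straight segment, B = (μ₀I/4πd)(sinθ₁ + sinθ₂), where θ₁, θ₂ are the angles from the perpendicular to each end.
The perpendicular foot is at one end, so the two end-offsets along the wire are 0 and L = 0.677 m.
sinθ₁ = 0/√(0²+0.122²) = 0.0000; sinθ₂ = 0.677/√(0.677²+0.122²) = 0.9841.
B = (4π×10⁻⁷ × 0.856) / (4π × 0.122) × (0.0000 + 0.9841) = 6.91×10⁻⁷ T.

B ≈ 0.691 μT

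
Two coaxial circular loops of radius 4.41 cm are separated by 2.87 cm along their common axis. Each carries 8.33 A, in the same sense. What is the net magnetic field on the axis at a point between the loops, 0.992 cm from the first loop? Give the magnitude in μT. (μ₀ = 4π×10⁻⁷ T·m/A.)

B ≈ 203 μT

Each loop contributes B = μ₀IR²/[2(R²+z²)^(3/2)] on the axis, with z measured from that loop.
Loop 1 (z = 0.00992 m): B₁ = 1.10×10⁻⁴ T. Loop 2 (z = 0.01878 m): B₂ = 9.24×10⁻⁵ T.
The fields add: B = B₁ + B₂ = 2.03×10⁻⁴ T.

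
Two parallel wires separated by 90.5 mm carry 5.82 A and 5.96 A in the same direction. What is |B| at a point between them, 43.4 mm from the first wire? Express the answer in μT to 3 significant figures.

B ≈ 1.51 μT

Each long wire gives B = μ₀I/(2πd). Distances are d₁ = 0.0434 m and d₂ = 0.0471 m.
B₁ = 2.68×10⁻⁵ T, B₂ = 2.53×10⁻⁵ T.
Between parallel currents the two contributions point in opposite directions, so they subtract. B = |B₁ − B₂| = |2.68×10⁻⁵ − 2.53×10⁻⁵| = 1.51×10⁻⁶ T.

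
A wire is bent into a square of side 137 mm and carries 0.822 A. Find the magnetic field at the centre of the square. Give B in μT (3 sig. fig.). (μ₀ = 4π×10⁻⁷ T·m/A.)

B ≈ 6.79 μT

Each side is a finite straight segment at perpendicular distance d = a/(2 tan(π/4)) = 0.0685 m from the centre, with end-angles ±π/4.
One side contributes B₁ = (μ₀I/4πd)·2 sin(π/4) = 1.70×10⁻⁶ T.
All 4 sides add in the same direction: B = 4 × 1.70×10⁻⁶ = 6.79×10⁻⁶ T.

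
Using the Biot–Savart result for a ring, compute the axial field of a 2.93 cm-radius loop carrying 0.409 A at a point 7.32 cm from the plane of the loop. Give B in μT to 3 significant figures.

B ≈ 0.450 μT

On the axis of a circular loop, B = μ₀IR² / [2(R²+z²)^(3/2)].
R² + z² = (0.0293)² + (0.0732)² = 0.006217 m², and (R²+z²)^(3/2) = 4.90×10⁻⁴ m³.
B = (4π×10⁻⁷ × 0.409 × 0.0008585) / (2 × 4.90×10⁻⁴) = 4.50×10⁻⁷ T.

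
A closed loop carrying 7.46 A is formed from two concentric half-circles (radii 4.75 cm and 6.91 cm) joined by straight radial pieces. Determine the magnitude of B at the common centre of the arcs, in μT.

The radial connectors point toward the centre, so dl × r̂ = 0 and they contribute nothing.
Each semicircle gives μ₀I/(4R): inner arc 4.93×10⁻⁵ T, outer arc 3.39×10⁻⁵ T.
The two arcs carry current in opposite angular senses, so their fields oppose: B = |4.93×10⁻⁵ − 3.39×10⁻⁵| = 1.54×10⁻⁵ T.

B ≈ 15.4 μT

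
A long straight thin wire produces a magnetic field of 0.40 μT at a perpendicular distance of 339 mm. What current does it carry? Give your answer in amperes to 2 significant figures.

For a long straight wire B = μ₀I/(2πd), so I = 2πdB/μ₀.
I = 2π × 0.339 × 4.00×10⁻⁷ / (4π×10⁻⁷) = 0.678 A.

I ≈ 0.68 A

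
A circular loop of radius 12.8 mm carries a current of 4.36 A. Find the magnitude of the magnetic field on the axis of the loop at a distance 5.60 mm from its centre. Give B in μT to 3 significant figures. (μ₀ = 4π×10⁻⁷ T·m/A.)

On the axis of a circular loop, B = μ₀IR² / [2(R²+z²)^(3/2)].
R² + z² = (0.0128)² + (0.0056)² = 0.0001952 m², and (R²+z²)^(3/2) = 2.73×10⁻⁶ m³.
B = (4π×10⁻⁷ × 4.36 × 0.0001638) / (2 × 2.73×10⁻⁶) = 1.65×10⁻⁴ T.

B ≈ 165 μT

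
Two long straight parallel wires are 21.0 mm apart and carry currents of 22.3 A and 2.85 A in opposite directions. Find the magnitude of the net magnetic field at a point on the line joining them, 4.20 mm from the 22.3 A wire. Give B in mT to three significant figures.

Each long wire gives B = μ₀I/(2πd). Distances are d₁ = 0.0042 m and d₂ = 0.0168 m.
B₁ = 1.06×10⁻³ T, B₂ = 3.39×10⁻⁵ T.
Between antiparallel currents both contributions point the same way, so they add. B = B₁ + B₂ = 1.06×10⁻³ + 3.39×10⁻⁵ = 1.10×10⁻³ T.

B ≈ 1.10 mT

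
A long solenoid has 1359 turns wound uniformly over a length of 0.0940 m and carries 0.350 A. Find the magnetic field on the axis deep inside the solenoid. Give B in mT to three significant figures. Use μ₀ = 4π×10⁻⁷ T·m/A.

B ≈ 6.36 mT

Inside a long solenoid, B = μ₀nI with n = 1.446×10⁴ turns/m.
B = 4π×10⁻⁷ × 1.446×10⁴ × 0.350 = 6.36×10⁻³ T.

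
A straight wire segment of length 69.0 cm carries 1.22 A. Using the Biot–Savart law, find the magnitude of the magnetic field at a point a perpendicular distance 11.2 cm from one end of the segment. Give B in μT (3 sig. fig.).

For a finite straight segment, B = (μ₀I/4πd)(sinθ₁ + sinθ₂), where θ₁, θ₂ are the angles from the perpendicular to each end.
The perpendicular foot is at one end, so the two end-offsets along the wire are 0 and L = 0.69 m.
sinθ₁ = 0/√(0²+0.112²) = 0.0000; sinθ₂ = 0.69/√(0.69²+0.112²) = 0.9871.
B = (4π×10⁻⁷ × 1.22) / (4π × 0.112) × (0.0000 + 0.9871) = 1.08×10⁻⁶ T.

B ≈ 1.08 μT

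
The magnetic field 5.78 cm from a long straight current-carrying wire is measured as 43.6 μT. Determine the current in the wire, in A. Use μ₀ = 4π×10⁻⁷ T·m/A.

I ≈ 12.6 A

For a long straight wire B = μ₀I/(2πd), so I = 2πdB/μ₀.
I = 2π × 0.0578 × 4.36×10⁻⁵ / (4π×10⁻⁷) = 12.6 A.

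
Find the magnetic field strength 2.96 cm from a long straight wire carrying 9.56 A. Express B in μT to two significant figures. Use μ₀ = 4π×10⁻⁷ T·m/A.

B ≈ 65 μT

For an infinitely long straight wire, B = μ₀I/(2πd).
B = (4π×10⁻⁷ × 9.56) / (2π × 0.0296) = 6.46×10⁻⁵ T.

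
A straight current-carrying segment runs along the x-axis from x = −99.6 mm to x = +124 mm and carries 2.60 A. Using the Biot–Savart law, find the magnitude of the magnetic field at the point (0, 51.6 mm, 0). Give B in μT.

B ≈ 9.13 μT

For a finite straight segment, B = (μ₀I/4πd)(sinθ₁ + sinθ₂), where θ₁, θ₂ are the angles from the perpendicular to each end.
The perpendicular distance is d = 0.0516 m; the end-offsets along the wire are a = 0.0996 m and b = 0.124 m.
sinθ₁ = 0.0996/√(0.0996²+0.0516²) = 0.8879; sinθ₂ = 0.124/√(0.124²+0.0516²) = 0.9233.
B = (4π×10⁻⁷ × 2.60) / (4π × 0.0516) × (0.8879 + 0.9233) = 9.13×10⁻⁶ T.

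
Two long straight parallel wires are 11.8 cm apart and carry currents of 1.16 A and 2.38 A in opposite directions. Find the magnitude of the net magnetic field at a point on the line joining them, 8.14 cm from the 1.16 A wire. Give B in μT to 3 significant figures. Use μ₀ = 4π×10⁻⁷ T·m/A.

Each long wire gives B = μ₀I/(2πd). Distances are d₁ = 0.0814 m and d₂ = 0.0366 m.
B₁ = 2.85×10⁻⁶ T, B₂ = 1.30×10⁻⁵ T.
Between antiparallel currents both contributions point the same way, so they add. B = B₁ + B₂ = 2.85×10⁻⁶ + 1.30×10⁻⁵ = 1.59×10⁻⁵ T.

B ≈ 15.9 μT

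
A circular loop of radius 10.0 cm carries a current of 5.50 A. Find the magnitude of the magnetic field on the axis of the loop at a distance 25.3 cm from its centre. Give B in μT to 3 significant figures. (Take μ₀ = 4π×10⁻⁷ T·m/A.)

B ≈ 1.72 μT

On the axis of a circular loop, B = μ₀IR² / [2(R²+z²)^(3/2)].
R² + z² = (0.1)² + (0.253)² = 0.07401 m², and (R²+z²)^(3/2) = 2.01×10⁻² m³.
B = (4π×10⁻⁷ × 5.50 × 0.01) / (2 × 2.01×10⁻²) = 1.72×10⁻⁶ T.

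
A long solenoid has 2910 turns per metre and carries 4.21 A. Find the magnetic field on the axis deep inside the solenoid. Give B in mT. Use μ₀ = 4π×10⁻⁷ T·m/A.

B ≈ 15.4 mT

Inside a long solenoid, B = μ₀nI with n = 2910 turns/m.
B = 4π×10⁻⁷ × 2910 × 4.21 = 1.54×10⁻² T.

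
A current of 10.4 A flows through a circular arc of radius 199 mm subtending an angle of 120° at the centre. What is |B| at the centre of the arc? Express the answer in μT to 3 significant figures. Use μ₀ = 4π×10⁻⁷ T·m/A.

The Biot–Savart field of a circular arc at its centre is B = μ₀Iφ/(4πR), with φ = 2.094 rad.
B = (4π×10⁻⁷ × 10.4 × 2.094) / (4π × 0.199) = 1.09×10⁻⁵ T.

B ≈ 10.9 μT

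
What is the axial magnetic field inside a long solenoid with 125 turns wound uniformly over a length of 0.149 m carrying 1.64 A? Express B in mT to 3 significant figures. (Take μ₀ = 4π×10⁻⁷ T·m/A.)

B ≈ 1.73 mT

Inside a long solenoid, B = μ₀nI with n = 838.9 turns/m.
B = 4π×10⁻⁷ × 838.9 × 1.64 = 1.73×10⁻³ T.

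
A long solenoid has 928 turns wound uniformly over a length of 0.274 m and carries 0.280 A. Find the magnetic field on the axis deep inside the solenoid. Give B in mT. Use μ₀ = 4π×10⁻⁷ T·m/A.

Inside a long solenoid, B = μ₀nI with n = 3387 turns/m.
B = 4π×10⁻⁷ × 3387 × 0.280 = 1.19×10⁻³ T.

B ≈ 1.19 mT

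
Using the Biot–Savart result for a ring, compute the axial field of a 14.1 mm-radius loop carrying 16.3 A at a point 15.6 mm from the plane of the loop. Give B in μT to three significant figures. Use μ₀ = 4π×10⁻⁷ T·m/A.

B ≈ 219 μT

On the axis of a circular loop, B = μ₀IR² / [2(R²+z²)^(3/2)].
R² + z² = (0.0141)² + (0.0156)² = 0.0004422 m², and (R²+z²)^(3/2) = 9.30×10⁻⁶ m³.
B = (4π×10⁻⁷ × 16.3 × 0.0001988) / (2 × 9.30×10⁻⁶) = 2.19×10⁻⁴ T.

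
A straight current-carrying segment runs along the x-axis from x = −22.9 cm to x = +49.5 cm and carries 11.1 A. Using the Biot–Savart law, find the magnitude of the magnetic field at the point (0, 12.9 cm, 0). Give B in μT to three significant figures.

For a finite straight segment, B = (μ₀I/4πd)(sinθ₁ + sinθ₂), where θ₁, θ₂ are the angles from the perpendicular to each end.
The perpendicular distance is d = 0.129 m; the end-offsets along the wire are a = 0.229 m and b = 0.495 m.
sinθ₁ = 0.229/√(0.229²+0.129²) = 0.8713; sinθ₂ = 0.495/√(0.495²+0.129²) = 0.9677.
B = (4π×10⁻⁷ × 11.1) / (4π × 0.129) × (0.8713 + 0.9677) = 1.58×10⁻⁵ T.

B ≈ 15.8 μT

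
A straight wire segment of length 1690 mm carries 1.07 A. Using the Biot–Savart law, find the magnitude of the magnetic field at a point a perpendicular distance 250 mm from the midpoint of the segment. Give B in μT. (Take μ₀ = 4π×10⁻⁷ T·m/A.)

B ≈ 0.821 μT

For a finite straight segment, B = (μ₀I/4πd)(sinθ₁ + sinθ₂), where θ₁, θ₂ are the angles from the perpendicular to each end.
The perpendicular from the point meets the wire at its midpoint, so each end is L/2 = 0.845 m away along the wire.
sinθ₁ = 0.845/√(0.845²+0.25²) = 0.9589; sinθ₂ = 0.845/√(0.845²+0.25²) = 0.9589.
B = (4π×10⁻⁷ × 1.07) / (4π × 0.25) × (0.9589 + 0.9589) = 8.21×10⁻⁷ T.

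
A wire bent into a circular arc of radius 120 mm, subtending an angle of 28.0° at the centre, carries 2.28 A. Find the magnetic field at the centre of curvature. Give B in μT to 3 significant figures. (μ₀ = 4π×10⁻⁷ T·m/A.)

B ≈ 0.929 μT

The Biot–Savart field of a circular arc at its centre is B = μ₀Iφ/(4πR), with φ = 0.4887 rad.
B = (4π×10⁻⁷ × 2.28 × 0.4887) / (4π × 0.12) = 9.29×10⁻⁷ T.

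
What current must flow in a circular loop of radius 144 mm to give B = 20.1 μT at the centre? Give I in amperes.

I ≈ 4.61 A

At the centre of a circular loop B = μ₀I/(2R), so I = 2RB/μ₀.
With R = 0.144 m, I = 2 × 0.144 × 2.01×10⁻⁵ / (4π×10⁻⁷) = 4.61 A.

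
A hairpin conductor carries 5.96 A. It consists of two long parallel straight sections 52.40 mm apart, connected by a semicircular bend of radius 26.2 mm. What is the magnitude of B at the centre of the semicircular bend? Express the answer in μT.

B ≈ 117 μT

The semicircular arc contributes B_arc = μ₀I·π/(4πR) = μ₀I/(4R) = 7.15×10⁻⁵ T.
Each semi-infinite lead is at perpendicular distance R = 0.0262 m from the centre, with the perpendicular foot at its near end, so it contributes μ₀I/(4πR); both point the same way, together 4.55×10⁻⁵ T.
Arc and leads all point the same direction: B = 7.15×10⁻⁵ + 4.55×10⁻⁵ = 1.17×10⁻⁴ T.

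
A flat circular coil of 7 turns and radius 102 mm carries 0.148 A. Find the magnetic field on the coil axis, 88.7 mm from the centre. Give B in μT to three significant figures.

For an N-turn flat coil, B = Nμ₀IR²/[2(R²+z²)^(3/2)] with R = 0.102 m, z = 0.0887 m.
B = 7 × 3.92×10⁻⁷ T = 2.74×10⁻⁶ T.

B ≈ 2.74 μT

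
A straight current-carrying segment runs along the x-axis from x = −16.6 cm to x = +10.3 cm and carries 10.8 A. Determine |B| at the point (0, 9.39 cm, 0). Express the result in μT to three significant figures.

For a finite straight segment, B = (μ₀I/4πd)(sinθ₁ + sinθ₂), where θ₁, θ₂ are the angles from the perpendicular to each end.
The perpendicular distance is d = 0.0939 m; the end-offsets along the wire are a = 0.166 m and b = 0.103 m.
sinθ₁ = 0.166/√(0.166²+0.0939²) = 0.8704; sinθ₂ = 0.103/√(0.103²+0.0939²) = 0.7390.
B = (4π×10⁻⁷ × 10.8) / (4π × 0.0939) × (0.8704 + 0.7390) = 1.85×10⁻⁵ T.

B ≈ 18.5 μT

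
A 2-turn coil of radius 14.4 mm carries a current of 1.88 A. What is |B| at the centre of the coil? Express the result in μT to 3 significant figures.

B ≈ 164 μT

For an N-turn flat coil, B = Nμ₀I/(2R) with R = 0.0144 m.
B = 2 × 8.20×10⁻⁵ T = 1.64×10⁻⁴ T.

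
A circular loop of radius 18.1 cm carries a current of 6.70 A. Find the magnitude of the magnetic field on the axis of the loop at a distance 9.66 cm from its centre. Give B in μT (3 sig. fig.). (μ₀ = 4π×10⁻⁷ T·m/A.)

On the axis of a circular loop, B = μ₀IR² / [2(R²+z²)^(3/2)].
R² + z² = (0.181)² + (0.0966)² = 0.04209 m², and (R²+z²)^(3/2) = 8.64×10⁻³ m³.
B = (4π×10⁻⁷ × 6.70 × 0.03276) / (2 × 8.64×10⁻³) = 1.60×10⁻⁵ T.

B ≈ 16.0 μT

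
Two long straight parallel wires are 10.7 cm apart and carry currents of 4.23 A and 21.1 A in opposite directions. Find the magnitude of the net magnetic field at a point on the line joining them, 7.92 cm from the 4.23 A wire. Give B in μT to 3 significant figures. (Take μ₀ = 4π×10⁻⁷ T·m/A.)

B ≈ 162 μT

Each long wire gives B = μ₀I/(2πd). Distances are d₁ = 0.0792 m and d₂ = 0.0278 m.
B₁ = 1.07×10⁻⁵ T, B₂ = 1.52×10⁻⁴ T.
Between antiparallel currents both contributions point the same way, so they add. B = B₁ + B₂ = 1.07×10⁻⁵ + 1.52×10⁻⁴ = 1.62×10⁻⁴ T.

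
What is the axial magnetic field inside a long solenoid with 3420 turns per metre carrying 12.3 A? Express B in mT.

Inside a long solenoid, B = μ₀nI with n = 3420 turns/m.
B = 4π×10⁻⁷ × 3420 × 12.3 = 5.29×10⁻² T.

B ≈ 52.9 mT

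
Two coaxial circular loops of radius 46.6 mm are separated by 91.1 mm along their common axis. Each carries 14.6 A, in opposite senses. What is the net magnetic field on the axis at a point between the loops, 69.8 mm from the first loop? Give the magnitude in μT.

Each loop contributes B = μ₀IR²/[2(R²+z²)^(3/2)] on the axis, with z measured from that loop.
Loop 1 (z = 0.0698 m): B₁ = 3.37×10⁻⁵ T. Loop 2 (z = 0.0213 m): B₂ = 1.48×10⁻⁴ T.
The fields oppose: B = |B₁ − B₂| = 1.14×10⁻⁴ T.

B ≈ 114 μT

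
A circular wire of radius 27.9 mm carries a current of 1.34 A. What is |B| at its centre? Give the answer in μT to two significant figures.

B ≈ 30 μT

At the centre of a circular loop the Biot–Savart law gives B = μ₀I/(2R).
B = (4π×10⁻⁷ × 1.34) / (2 × 0.0279) = 3.02×10⁻⁵ T.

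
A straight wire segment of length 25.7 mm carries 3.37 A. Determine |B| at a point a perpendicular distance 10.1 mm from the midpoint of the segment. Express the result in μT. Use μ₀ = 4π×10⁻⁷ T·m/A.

For a finite straight segment, B = (μ₀I/4πd)(sinθ₁ + sinθ₂), where θ₁, θ₂ are the angles from the perpendicular to each end.
The perpendicular from the point meets the wire at its midpoint, so each end is L/2 = 0.01285 m away along the wire.
sinθ₁ = 0.01285/√(0.01285²+0.0101²) = 0.7862; sinθ₂ = 0.01285/√(0.01285²+0.0101²) = 0.7862.
B = (4π×10⁻⁷ × 3.37) / (4π × 0.0101) × (0.7862 + 0.7862) = 5.25×10⁻⁵ T.

B ≈ 52.5 μT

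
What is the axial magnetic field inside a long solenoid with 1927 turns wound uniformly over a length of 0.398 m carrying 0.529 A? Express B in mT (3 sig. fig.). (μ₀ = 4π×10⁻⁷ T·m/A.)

B ≈ 3.22 mT

Inside a long solenoid, B = μ₀nI with n = 4842 turns/m.
B = 4π×10⁻⁷ × 4842 × 0.529 = 3.22×10⁻³ T.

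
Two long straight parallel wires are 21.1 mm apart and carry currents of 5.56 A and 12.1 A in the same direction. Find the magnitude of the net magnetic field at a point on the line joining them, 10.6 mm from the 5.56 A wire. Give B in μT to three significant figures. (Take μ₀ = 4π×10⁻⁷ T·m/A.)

B ≈ 126 μT

Each long wire gives B = μ₀I/(2πd). Distances are d₁ = 0.0106 m and d₂ = 0.0105 m.
B₁ = 1.05×10⁻⁴ T, B₂ = 2.30×10⁻⁴ T.
Between parallel currents the two contributions point in opposite directions, so they subtract. B = |B₁ − B₂| = |1.05×10⁻⁴ − 2.30×10⁻⁴| = 1.26×10⁻⁴ T.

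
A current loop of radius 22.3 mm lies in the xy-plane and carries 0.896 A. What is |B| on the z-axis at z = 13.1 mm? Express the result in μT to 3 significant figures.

On the axis of a circular loop, B = μ₀IR² / [2(R²+z²)^(3/2)].
R² + z² = (0.0223)² + (0.0131)² = 0.0006689 m², and (R²+z²)^(3/2) = 1.73×10⁻⁵ m³.
B = (4π×10⁻⁷ × 0.896 × 0.0004973) / (2 × 1.73×10⁻⁵) = 1.62×10⁻⁵ T.

B ≈ 16.2 μT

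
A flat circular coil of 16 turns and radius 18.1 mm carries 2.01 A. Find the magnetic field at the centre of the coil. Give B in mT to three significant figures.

B ≈ 1.12 mT

For an N-turn flat coil, B = Nμ₀I/(2R) with R = 0.0181 m.
B = 16 × 6.98×10⁻⁵ T = 1.12×10⁻³ T.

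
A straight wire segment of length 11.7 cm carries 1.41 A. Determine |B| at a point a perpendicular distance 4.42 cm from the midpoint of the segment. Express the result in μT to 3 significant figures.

B ≈ 5.09 μT

For a finite straight segment, B = (μ₀I/4πd)(sinθ₁ + sinθ₂), where θ₁, θ₂ are the angles from the perpendicular to each end.
The perpendicular from the point meets the wire at its midpoint, so each end is L/2 = 0.0585 m away along the wire.
sinθ₁ = 0.0585/√(0.0585²+0.0442²) = 0.7979; sinθ₂ = 0.0585/√(0.0585²+0.0442²) = 0.7979.
B = (4π×10⁻⁷ × 1.41) / (4π × 0.0442) × (0.7979 + 0.7979) = 5.09×10⁻⁶ T.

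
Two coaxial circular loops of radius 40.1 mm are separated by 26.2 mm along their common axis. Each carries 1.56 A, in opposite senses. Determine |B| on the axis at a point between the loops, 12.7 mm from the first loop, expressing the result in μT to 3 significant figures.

Each loop contributes B = μ₀IR²/[2(R²+z²)^(3/2)] on the axis, with z measured from that loop.
Loop 1 (z = 0.0127 m): B₁ = 2.12×10⁻⁵ T. Loop 2 (z = 0.0135 m): B₂ = 2.08×10⁻⁵ T.
The fields oppose: B = |B₁ − B₂| = 3.71×10⁻⁷ T.

B ≈ 0.371 μT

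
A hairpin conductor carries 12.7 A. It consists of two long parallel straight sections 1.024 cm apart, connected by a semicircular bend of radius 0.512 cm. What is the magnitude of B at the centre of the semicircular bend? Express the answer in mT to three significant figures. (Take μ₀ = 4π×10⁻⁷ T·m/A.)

B ≈ 1.28 mT

The semicircular arc contributes B_arc = μ₀I·π/(4πR) = μ₀I/(4R) = 7.79×10⁻⁴ T.
Each semi-infinite lead is at perpendicular distance R = 0.00512 m from the centre, with the perpendicular foot at its near end, so it contributes μ₀I/(4πR); both point the same way, together 4.96×10⁻⁴ T.
Arc and leads all point the same direction: B = 7.79×10⁻⁴ + 4.96×10⁻⁴ = 1.28×10⁻³ T.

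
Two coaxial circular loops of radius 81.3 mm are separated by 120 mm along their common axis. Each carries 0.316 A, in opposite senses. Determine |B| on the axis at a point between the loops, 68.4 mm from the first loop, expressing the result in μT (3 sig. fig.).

Each loop contributes B = μ₀IR²/[2(R²+z²)^(3/2)] on the axis, with z measured from that loop.
Loop 1 (z = 0.0684 m): B₁ = 1.09×10⁻⁶ T. Loop 2 (z = 0.0516 m): B₂ = 1.47×10⁻⁶ T.
The fields oppose: B = |B₁ − B₂| = 3.76×10⁻⁷ T.

B ≈ 0.376 μT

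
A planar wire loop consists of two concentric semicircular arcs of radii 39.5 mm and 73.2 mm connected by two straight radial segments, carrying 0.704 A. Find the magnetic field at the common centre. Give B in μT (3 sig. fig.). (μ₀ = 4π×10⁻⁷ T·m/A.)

The radial connectors point toward the centre, so dl × r̂ = 0 and they contribute nothing.
Each semicircle gives μ₀I/(4R): inner arc 5.60×10⁻⁶ T, outer arc 3.02×10⁻⁶ T.
The two arcs carry current in opposite angular senses, so their fields oppose: B = |5.60×10⁻⁶ − 3.02×10⁻⁶| = 2.58×10⁻⁶ T.

B ≈ 2.58 μT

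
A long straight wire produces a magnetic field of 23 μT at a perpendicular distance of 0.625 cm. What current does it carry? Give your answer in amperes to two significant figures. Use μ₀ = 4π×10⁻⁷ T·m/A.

I ≈ 0.72 A

For a long straight wire B = μ₀I/(2πd), so I = 2πdB/μ₀.
I = 2π × 0.00625 × 2.30×10⁻⁵ / (4π×10⁻⁷) = 0.719 A.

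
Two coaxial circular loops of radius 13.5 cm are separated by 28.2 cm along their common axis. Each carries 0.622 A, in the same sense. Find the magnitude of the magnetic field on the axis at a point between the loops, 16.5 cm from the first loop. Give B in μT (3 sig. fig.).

Each loop contributes B = μ₀IR²/[2(R²+z²)^(3/2)] on the axis, with z measured from that loop.
Loop 1 (z = 0.165 m): B₁ = 7.35×10⁻⁷ T. Loop 2 (z = 0.117 m): B₂ = 1.25×10⁻⁶ T.
The fields add: B = B₁ + B₂ = 1.98×10⁻⁶ T.

B ≈ 1.98 μT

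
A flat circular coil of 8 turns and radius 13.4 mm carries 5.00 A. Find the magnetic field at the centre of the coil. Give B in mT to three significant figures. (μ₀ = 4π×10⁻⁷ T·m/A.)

For an N-turn flat coil, B = Nμ₀I/(2R) with R = 0.0134 m.
B = 8 × 2.34×10⁻⁴ T = 1.88×10⁻³ T.

B ≈ 1.88 mT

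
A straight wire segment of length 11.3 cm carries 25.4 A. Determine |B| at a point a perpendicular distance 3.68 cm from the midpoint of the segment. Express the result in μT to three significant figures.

B ≈ 116 μT

For a finite straight segment, B = (μ₀I/4πd)(sinθ₁ + sinθ₂), where θ₁, θ₂ are the angles from the perpendicular to each end.
The perpendicular from the point meets the wire at its midpoint, so each end is L/2 = 0.0565 m away along the wire.
sinθ₁ = 0.0565/√(0.0565²+0.0368²) = 0.8379; sinθ₂ = 0.0565/√(0.0565²+0.0368²) = 0.8379.
B = (4π×10⁻⁷ × 25.4) / (4π × 0.0368) × (0.8379 + 0.8379) = 1.16×10⁻⁴ T.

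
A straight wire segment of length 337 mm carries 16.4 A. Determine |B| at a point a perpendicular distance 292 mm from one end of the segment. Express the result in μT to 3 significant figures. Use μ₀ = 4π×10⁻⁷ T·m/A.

For a finite straight segment, B = (μ₀I/4πd)(sinθ₁ + sinθ₂), where θ₁, θ₂ are the angles from the perpendicular to each end.
The perpendicular foot is at one end, so the two end-offsets along the wire are 0 and L = 0.337 m.
sinθ₁ = 0/√(0²+0.292²) = 0.0000; sinθ₂ = 0.337/√(0.337²+0.292²) = 0.7558.
B = (4π×10⁻⁷ × 16.4) / (4π × 0.292) × (0.0000 + 0.7558) = 4.24×10⁻⁶ T.

B ≈ 4.24 μT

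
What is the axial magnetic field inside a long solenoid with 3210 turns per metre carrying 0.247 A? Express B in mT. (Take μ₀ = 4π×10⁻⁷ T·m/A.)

B ≈ 0.996 mT

Inside a long solenoid, B = μ₀nI with n = 3210 turns/m.
B = 4π×10⁻⁷ × 3210 × 0.247 = 9.96×10⁻⁴ T.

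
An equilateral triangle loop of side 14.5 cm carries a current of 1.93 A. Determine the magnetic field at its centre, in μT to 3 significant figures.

B ≈ 24.0 μT

Each side is a finite straight segment at perpendicular distance d = a/(2 tan(π/3)) = 0.04186 m from the centre, with end-angles ±π/3.
One side contributes B₁ = (μ₀I/4πd)·2 sin(π/3) = 7.99×10⁻⁶ T.
All 3 sides add in the same direction: B = 3 × 7.99×10⁻⁶ = 2.40×10⁻⁵ T.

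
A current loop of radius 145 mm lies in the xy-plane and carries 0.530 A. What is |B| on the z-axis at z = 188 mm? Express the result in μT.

B ≈ 0.523 μT

On the axis of a circular loop, B = μ₀IR² / [2(R²+z²)^(3/2)].
R² + z² = (0.145)² + (0.188)² = 0.05637 m², and (R²+z²)^(3/2) = 1.34×10⁻² m³.
B = (4π×10⁻⁷ × 0.530 × 0.02102) / (2 × 1.34×10⁻²) = 5.23×10⁻⁷ T.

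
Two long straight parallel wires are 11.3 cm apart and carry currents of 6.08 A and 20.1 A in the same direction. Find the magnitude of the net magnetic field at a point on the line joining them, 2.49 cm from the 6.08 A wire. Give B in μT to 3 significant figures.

B ≈ 3.21 μT

Each long wire gives B = μ₀I/(2πd). Distances are d₁ = 0.0249 m and d₂ = 0.0881 m.
B₁ = 4.88×10⁻⁵ T, B₂ = 4.56×10⁻⁵ T.
Between parallel currents the two contributions point in opposite directions, so they subtract. B = |B₁ − B₂| = |4.88×10⁻⁵ − 4.56×10⁻⁵| = 3.21×10⁻⁶ T.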